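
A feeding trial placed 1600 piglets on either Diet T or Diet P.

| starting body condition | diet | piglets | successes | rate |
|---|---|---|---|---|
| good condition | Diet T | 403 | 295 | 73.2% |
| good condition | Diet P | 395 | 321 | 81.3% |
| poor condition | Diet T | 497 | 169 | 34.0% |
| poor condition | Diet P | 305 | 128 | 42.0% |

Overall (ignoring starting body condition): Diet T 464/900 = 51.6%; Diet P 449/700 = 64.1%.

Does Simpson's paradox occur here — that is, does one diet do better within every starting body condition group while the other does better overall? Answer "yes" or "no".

Within each starting body condition level (good condition 73.2% vs 81.3%; poor condition 34.0% vs 42.0%), Diet P has the higher rate every time. Pooled: 51.6% vs 64.1% — Diet P has the higher rate overall. They agree.

no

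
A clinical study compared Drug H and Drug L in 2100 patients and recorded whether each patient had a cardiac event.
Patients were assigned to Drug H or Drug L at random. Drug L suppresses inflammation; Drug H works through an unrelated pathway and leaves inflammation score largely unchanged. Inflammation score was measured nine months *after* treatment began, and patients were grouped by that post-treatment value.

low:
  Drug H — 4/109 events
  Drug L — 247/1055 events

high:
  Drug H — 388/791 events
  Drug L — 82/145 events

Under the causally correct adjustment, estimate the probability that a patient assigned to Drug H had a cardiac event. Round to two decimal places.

The stratified and pooled comparisons disagree (Drug H wins within each inflammation score; Drug L wins overall), so the answer turns on the causal role of inflammation score.
Inflammation score lies on the pathway drug → inflammation score → outcome, so adjusting for it blocks the indirect effect. For the total causal effect of drug, use the unadjusted pooled rates.
So P(outcome | do(Drug H)) is just the pooled rate for Drug H: 392/900 = 0.436.

0.44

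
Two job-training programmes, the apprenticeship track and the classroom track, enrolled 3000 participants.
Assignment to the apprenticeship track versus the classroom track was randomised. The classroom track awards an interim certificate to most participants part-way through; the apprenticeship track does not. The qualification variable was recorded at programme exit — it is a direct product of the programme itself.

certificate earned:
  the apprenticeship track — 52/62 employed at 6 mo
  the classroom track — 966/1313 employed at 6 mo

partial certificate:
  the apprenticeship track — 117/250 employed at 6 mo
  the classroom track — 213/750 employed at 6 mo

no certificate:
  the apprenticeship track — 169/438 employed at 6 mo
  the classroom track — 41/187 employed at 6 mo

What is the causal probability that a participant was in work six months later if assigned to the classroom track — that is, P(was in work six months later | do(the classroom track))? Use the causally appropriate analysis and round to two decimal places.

Stratifying would compare programmes among participants the programmes themselves sorted into qualification attained during the programme groups — a form of selection on an intermediate. The unconditioned pooled rates give the total causal effect.
So P(outcome | do(the classroom track)) is just the pooled rate for the classroom track: 1220/2250 = 0.542.

0.54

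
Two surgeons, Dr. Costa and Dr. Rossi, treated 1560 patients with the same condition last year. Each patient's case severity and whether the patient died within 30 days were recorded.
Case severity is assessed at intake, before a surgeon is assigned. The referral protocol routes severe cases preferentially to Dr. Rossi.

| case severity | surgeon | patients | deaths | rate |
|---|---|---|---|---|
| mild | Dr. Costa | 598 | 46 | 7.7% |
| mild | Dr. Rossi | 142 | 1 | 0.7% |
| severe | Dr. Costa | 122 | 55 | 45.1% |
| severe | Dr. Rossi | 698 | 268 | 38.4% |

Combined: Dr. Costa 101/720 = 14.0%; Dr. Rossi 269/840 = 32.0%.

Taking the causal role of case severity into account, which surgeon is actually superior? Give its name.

Here case severity is a common cause — it drives both which surgeon a case falls under and the outcome. The crude comparison mixes populations; the stratum-specific rates are the causally relevant ones.
Within each level — mild: 7.7% vs 0.7%; severe: 45.1% vs 38.4% — Dr. Rossi is lower every time.

Dr. Rossi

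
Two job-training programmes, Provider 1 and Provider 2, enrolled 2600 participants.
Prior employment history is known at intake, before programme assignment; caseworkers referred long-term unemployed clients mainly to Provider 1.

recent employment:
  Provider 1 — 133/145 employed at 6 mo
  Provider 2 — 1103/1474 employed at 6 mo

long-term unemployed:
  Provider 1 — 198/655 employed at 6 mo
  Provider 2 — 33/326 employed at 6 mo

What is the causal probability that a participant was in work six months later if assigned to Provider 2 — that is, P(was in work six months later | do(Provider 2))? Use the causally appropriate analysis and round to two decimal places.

0.50

Prior employment history satisfies the back-door criterion: it is not a descendant of the programme, and it blocks the spurious path from programme to outcome. Adjusting for it (i.e., using the within-prior employment history rates) gives the causal effect.
Standardising Provider 2 to the population prior employment history mix: 0.623·1103/1474 + 0.377·33/326 = 0.504.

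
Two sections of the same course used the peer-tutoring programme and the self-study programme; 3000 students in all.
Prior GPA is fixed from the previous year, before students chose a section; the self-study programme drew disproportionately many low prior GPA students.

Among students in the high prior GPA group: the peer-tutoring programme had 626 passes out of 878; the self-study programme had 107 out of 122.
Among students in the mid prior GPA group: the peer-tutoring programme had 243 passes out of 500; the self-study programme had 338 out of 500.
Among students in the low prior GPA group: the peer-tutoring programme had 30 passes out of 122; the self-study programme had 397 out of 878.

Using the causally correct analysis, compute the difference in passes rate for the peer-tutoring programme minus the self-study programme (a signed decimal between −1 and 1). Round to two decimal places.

-0.19

The prior GPA band-specific comparison favours the self-study programme throughout, but the pooled figures favour the peer-tutoring programme. The question is whether to condition on prior GPA band.
Prior GPA band differs across teaching methods for reasons unrelated to any effect of the teaching method itself, and it separately predicts the outcome — a classic confounder. We must compare within prior GPA band levels.
Adjusting over the population distribution of prior GPA band: 0.333·(0.713−0.877) + 0.333·(0.486−0.676) + 0.333·(0.246−0.452) = -0.187.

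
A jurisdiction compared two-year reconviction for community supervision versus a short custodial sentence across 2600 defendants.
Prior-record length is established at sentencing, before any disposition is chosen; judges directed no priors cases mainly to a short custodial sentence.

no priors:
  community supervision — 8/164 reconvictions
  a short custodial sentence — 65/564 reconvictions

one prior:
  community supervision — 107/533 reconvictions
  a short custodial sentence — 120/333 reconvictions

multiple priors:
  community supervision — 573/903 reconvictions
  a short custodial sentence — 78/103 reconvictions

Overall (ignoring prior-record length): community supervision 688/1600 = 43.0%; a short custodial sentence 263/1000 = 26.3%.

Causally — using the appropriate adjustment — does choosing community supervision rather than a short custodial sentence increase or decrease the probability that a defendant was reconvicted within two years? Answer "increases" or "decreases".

decreases

The stratified and pooled comparisons disagree (community supervision wins within each prior-record length; a short custodial sentence wins overall), so the answer turns on the causal role of prior-record length.
Prior-record length differs across dispositions for reasons unrelated to any effect of the disposition itself, and it separately predicts the outcome — a classic confounder. We must compare within prior-record length levels.
Within each level — no priors: 4.9% vs 11.5%; one prior: 20.1% vs 36.0%; multiple priors: 63.5% vs 75.7% — community supervision is lower every time.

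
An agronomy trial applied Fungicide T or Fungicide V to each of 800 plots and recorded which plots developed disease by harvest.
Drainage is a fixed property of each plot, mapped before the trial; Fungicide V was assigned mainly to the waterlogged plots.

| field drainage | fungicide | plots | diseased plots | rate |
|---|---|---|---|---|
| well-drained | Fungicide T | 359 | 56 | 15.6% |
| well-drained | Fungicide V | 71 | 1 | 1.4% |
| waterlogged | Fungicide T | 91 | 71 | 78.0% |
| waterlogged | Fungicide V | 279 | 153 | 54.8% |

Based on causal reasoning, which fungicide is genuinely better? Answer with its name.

The imbalance in field drainage arose from how plots were allocated, not from anything the fungicide did; and field drainage independently affects the outcome. The pooled gap is confounded — condition on field drainage.
Within each level — well-drained: 15.6% vs 1.4%; waterlogged: 78.0% vs 54.8% — Fungicide V is lower every time.

Fungicide V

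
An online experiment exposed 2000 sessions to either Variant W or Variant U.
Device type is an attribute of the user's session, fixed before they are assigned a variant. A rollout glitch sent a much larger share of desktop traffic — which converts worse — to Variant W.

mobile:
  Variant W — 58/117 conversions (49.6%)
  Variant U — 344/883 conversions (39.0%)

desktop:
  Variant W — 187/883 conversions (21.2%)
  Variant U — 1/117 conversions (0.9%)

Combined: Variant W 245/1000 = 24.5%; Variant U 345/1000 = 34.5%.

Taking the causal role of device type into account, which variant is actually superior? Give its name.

Variant W

Here device type is a common cause — it drives both which variant a case falls under and the outcome. The crude comparison mixes populations; the stratum-specific rates are the causally relevant ones.
Within each level — mobile: 49.6% vs 39.0%; desktop: 21.2% vs 0.9% — Variant W is higher every time.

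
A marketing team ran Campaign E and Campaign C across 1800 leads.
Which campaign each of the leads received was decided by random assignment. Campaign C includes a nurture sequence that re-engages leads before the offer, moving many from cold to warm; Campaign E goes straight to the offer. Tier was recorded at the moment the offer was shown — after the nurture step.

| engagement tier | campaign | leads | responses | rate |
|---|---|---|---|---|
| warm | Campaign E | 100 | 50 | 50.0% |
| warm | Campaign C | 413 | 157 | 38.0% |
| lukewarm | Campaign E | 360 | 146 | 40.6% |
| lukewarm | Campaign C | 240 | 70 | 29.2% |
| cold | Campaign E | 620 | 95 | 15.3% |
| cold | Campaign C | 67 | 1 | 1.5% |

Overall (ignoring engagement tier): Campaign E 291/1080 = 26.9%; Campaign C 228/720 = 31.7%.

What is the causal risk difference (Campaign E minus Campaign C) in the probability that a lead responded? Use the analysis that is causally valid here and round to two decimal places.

-0.05

Engagement tier is recorded after the campaign and is itself shifted by it — it sits on the causal path from campaign to outcome. Conditioning on a mediator would strip out part of the effect we want; the pooled comparison gives the total causal effect.
The causal difference is the pooled difference: 0.269 − 0.317 = -0.047.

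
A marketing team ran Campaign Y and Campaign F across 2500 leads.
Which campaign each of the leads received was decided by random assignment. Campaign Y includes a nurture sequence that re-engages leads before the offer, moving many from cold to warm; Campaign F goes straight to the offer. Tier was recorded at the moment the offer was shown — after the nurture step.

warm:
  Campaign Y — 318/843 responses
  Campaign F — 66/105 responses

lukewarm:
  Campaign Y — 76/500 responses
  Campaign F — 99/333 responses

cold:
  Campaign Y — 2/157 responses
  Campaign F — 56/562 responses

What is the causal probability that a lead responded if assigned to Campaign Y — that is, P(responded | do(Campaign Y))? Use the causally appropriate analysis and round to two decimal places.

The engagement tier-specific comparison favours Campaign F throughout, but the pooled figures favour Campaign Y. The question is whether to condition on engagement tier.
The distribution of engagement tier is itself part of what the campaign does — it is an intermediate outcome. Holding it fixed would remove that part of the effect; the total effect is the pooled difference.
So P(outcome | do(Campaign Y)) is just the pooled rate for Campaign Y: 396/1500 = 0.264.

0.26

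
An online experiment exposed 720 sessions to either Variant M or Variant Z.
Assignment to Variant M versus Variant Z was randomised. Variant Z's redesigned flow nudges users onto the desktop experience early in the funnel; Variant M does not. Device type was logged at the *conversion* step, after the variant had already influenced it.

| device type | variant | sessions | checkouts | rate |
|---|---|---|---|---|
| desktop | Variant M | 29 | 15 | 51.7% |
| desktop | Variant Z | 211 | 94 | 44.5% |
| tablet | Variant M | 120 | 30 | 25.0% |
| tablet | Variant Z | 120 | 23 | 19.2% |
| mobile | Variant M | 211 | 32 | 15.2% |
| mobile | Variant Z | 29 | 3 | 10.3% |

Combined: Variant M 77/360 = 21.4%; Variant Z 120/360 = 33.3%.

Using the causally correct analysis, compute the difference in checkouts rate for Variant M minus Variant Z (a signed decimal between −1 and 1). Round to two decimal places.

Device type is downstream of the variant. One should not condition on a consequence of treatment, so the overall rates are the right comparison.
The causal difference is the pooled difference: 0.214 − 0.333 = -0.119.

-0.12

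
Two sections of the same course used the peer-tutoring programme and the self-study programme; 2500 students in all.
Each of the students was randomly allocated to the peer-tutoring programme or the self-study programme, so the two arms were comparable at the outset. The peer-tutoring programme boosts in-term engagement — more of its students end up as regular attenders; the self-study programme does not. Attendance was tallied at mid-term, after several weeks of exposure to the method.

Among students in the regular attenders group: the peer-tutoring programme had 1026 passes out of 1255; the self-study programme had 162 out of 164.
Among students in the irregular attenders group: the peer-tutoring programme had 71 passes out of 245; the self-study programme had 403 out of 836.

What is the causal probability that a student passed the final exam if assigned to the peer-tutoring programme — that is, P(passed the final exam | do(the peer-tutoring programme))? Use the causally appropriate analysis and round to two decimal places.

0.73

Stratifying would compare teaching methods among students the teaching methods themselves sorted into mid-term attendance groups — a form of selection on an intermediate. The unconditioned pooled rates give the total causal effect.
So P(outcome | do(the peer-tutoring programme)) is just the pooled rate for the peer-tutoring programme: 1097/1500 = 0.731.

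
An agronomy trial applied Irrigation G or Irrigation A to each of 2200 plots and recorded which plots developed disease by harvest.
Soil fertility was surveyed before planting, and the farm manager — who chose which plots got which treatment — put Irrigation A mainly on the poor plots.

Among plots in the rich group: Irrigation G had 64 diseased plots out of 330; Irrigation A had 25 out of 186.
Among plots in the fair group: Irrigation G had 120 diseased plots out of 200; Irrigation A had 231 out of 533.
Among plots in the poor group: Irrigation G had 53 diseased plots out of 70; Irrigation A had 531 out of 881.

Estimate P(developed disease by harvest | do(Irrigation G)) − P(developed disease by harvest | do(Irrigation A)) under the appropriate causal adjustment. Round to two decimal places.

Within every soil fertility level Irrigation A has the lower rate, yet pooled Irrigation G does — Simpson's reversal.
Here soil fertility is a common cause — it drives both which irrigation a case falls under and the outcome. The crude comparison mixes populations; the stratum-specific rates are the causally relevant ones.
Adjusting over the population distribution of soil fertility: 0.235·(0.194−0.134) + 0.333·(0.600−0.433) + 0.432·(0.757−0.603) = +0.136.

+0.14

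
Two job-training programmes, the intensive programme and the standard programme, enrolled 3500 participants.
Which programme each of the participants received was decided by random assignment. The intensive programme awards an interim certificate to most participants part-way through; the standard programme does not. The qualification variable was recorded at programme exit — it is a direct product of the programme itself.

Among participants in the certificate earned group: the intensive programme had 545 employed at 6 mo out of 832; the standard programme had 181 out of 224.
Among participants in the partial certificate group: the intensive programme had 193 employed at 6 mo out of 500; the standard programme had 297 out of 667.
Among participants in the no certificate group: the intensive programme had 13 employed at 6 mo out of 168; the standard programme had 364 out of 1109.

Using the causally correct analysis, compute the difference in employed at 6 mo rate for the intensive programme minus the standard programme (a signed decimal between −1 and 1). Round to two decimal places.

Qualification attained during the programme here is a post-treatment variable shaped by the programme; conditioning on it would introduce bias rather than remove it. The overall comparison is the causal one.
The causal difference is the pooled difference: 0.501 − 0.421 = +0.080.

+0.08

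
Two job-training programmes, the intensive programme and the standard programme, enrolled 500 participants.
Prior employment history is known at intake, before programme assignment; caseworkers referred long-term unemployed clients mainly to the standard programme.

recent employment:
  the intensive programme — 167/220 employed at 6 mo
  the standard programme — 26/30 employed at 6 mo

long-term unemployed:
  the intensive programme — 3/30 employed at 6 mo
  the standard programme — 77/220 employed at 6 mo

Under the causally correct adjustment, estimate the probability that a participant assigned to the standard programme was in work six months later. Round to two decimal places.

0.61

the standard programme is higher inside every prior employment history stratum but the intensive programme is higher in aggregate. Whether to stratify depends on how prior employment history relates to the programme.
Prior employment history is set before the programme has any effect — it is not caused by the programme — and it independently drives the outcome. That makes it a confounder, so the causal comparison is within prior employment history levels.
Standardising the standard programme to the population prior employment history mix: 0.500·26/30 + 0.500·77/220 = 0.608.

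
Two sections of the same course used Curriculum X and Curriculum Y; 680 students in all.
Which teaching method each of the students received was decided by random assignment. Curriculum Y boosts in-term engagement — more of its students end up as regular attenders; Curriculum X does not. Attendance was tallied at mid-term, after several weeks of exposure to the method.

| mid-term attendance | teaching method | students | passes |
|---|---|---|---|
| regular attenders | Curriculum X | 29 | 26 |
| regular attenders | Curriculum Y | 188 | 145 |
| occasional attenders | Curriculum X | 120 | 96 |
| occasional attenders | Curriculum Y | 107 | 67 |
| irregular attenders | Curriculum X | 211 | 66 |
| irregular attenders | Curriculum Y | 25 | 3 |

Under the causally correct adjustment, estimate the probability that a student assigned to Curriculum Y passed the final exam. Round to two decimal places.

0.67

Within every mid-term attendance level Curriculum X has the higher rate, yet pooled Curriculum Y does — Simpson's reversal.
Mid-term attendance lies on the pathway teaching method → mid-term attendance → outcome, so adjusting for it blocks the indirect effect. For the total causal effect of teaching method, use the unadjusted pooled rates.
So P(outcome | do(Curriculum Y)) is just the pooled rate for Curriculum Y: 215/320 = 0.672.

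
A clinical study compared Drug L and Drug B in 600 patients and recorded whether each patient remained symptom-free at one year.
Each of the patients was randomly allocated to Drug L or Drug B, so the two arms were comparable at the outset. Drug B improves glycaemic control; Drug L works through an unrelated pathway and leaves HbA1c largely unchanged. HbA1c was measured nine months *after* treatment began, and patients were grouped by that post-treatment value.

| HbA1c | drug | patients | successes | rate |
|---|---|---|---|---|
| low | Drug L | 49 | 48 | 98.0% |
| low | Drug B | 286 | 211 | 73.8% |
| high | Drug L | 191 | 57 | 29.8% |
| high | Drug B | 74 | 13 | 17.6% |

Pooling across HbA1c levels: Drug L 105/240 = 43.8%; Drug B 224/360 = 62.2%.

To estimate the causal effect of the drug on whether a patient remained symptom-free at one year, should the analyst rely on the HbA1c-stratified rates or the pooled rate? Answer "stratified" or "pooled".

pooled

The HbA1c-specific comparison favours Drug L throughout, but the pooled figures favour Drug B. The question is whether to condition on HbA1c.
The distribution of HbA1c is itself part of what the drug does — it is an intermediate outcome. Holding it fixed would remove that part of the effect; the total effect is the pooled difference.
Pooled: Drug L 43.8% vs Drug B 62.2%; Drug B is higher overall.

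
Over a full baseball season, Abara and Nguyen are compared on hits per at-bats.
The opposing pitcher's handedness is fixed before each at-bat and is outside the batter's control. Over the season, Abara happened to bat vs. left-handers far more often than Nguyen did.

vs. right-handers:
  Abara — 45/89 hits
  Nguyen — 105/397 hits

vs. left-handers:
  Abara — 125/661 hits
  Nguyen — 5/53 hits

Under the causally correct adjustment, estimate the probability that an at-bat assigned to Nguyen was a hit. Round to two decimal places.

0.16

Here pitcher handedness is a common cause — it drives both which player a case falls under and the outcome. The crude comparison mixes populations; the stratum-specific rates are the causally relevant ones.
Standardising Nguyen to the population pitcher handedness mix: 0.405·105/397 + 0.595·5/53 = 0.163.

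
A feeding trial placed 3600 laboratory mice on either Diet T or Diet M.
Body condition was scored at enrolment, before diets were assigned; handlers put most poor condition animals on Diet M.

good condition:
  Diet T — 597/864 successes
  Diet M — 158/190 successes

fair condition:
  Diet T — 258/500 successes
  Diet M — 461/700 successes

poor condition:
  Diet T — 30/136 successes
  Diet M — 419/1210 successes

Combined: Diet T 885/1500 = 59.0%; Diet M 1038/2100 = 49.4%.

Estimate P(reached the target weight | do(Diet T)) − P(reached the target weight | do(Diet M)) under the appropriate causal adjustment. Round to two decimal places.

Starting body condition satisfies the back-door criterion: it is not a descendant of the diet, and it blocks the spurious path from diet to outcome. Adjusting for it (i.e., using the within-starting body condition rates) gives the causal effect.
Adjusting over the population distribution of starting body condition: 0.293·(0.691−0.832) + 0.333·(0.516−0.659) + 0.374·(0.221−0.346) = -0.136.

-0.14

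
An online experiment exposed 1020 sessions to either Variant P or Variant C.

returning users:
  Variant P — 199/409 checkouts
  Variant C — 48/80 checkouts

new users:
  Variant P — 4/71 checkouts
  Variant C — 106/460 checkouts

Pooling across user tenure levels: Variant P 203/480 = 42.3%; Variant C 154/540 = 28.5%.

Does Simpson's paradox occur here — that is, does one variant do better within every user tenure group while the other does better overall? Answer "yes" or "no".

Within each user tenure level (returning users 48.7% vs 60.0%; new users 5.6% vs 23.0%), Variant C has the higher rate every time. Pooled: 42.3% vs 28.5% — Variant P has the higher rate overall. The two comparisons disagree.

yes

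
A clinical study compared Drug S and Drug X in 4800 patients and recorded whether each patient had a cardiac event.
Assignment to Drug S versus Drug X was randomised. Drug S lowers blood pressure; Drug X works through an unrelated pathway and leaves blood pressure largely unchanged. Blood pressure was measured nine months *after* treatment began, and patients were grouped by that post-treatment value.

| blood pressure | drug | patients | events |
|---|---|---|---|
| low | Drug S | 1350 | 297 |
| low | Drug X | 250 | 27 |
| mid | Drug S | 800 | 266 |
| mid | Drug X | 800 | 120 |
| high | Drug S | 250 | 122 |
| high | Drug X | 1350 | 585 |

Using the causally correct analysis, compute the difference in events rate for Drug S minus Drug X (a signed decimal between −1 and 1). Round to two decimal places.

-0.02

The stratified and pooled comparisons disagree (Drug X wins within each blood pressure; Drug S wins overall), so the answer turns on the causal role of blood pressure.
Because the drug influences blood pressure, blood pressure is a post-treatment mediator, not a confounder. Stratifying on it would bias the estimate; the causal effect is the crude pooled difference.
The causal difference is the pooled difference: 0.285 − 0.305 = -0.020.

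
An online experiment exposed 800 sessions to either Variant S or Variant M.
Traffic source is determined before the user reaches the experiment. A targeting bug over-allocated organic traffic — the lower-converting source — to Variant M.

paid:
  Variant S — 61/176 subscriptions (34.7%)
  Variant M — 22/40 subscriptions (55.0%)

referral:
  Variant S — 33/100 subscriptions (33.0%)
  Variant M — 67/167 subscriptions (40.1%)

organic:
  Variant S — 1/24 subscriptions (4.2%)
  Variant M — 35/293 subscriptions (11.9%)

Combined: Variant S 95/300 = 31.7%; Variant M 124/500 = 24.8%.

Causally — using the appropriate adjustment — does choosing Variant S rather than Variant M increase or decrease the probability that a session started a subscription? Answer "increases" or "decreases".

Traffic source is set before the variant has any effect — it is not caused by the variant — and it independently drives the outcome. That makes it a confounder, so the causal comparison is within traffic source levels.
Within each level — paid: 34.7% vs 55.0%; referral: 33.0% vs 40.1%; organic: 4.2% vs 11.9% — Variant M is higher every time.

decreases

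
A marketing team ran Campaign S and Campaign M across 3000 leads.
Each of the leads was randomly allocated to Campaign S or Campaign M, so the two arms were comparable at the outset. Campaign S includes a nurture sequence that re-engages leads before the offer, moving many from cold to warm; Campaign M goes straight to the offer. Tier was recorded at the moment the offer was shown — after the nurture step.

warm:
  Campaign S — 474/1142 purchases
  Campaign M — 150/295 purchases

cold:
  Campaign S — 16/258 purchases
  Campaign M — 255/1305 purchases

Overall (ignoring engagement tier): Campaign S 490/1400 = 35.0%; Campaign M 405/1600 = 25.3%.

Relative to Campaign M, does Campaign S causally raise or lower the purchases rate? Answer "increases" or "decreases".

The distribution of engagement tier is itself part of what the campaign does — it is an intermediate outcome. Holding it fixed would remove that part of the effect; the total effect is the pooled difference.
Pooled: Campaign S 35.0% vs Campaign M 25.3%; Campaign S is higher overall.

increases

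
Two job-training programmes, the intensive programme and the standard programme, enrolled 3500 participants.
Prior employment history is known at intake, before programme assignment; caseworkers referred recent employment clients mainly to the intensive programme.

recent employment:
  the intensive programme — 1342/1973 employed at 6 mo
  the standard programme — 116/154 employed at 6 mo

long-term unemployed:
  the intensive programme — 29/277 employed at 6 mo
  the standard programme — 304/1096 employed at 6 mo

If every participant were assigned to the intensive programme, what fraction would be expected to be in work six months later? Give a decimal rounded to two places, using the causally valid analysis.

The prior employment history-specific comparison favours the standard programme throughout, but the pooled figures favour the intensive programme. The question is whether to condition on prior employment history.
Since prior employment history is a pre-existing factor (not a product of the programme) and it affects the outcome on its own, it is a confounder. The stratified rates, not the pooled rate, identify the causal effect.
Standardising the intensive programme to the population prior employment history mix: 0.608·1342/1973 + 0.392·29/277 = 0.454.

0.45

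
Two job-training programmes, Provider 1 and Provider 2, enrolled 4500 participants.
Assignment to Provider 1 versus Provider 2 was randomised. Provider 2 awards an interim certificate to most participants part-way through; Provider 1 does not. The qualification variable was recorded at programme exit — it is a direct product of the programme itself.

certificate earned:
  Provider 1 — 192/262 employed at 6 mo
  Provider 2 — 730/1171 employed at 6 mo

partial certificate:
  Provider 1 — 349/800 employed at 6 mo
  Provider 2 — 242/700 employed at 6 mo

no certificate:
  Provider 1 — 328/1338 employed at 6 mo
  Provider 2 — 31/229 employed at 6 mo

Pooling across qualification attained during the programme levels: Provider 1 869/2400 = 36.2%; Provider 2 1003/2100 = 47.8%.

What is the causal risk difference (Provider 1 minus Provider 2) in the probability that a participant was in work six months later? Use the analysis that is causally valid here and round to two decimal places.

The qualification attained during the programme-specific comparison favours Provider 1 throughout, but the pooled figures favour Provider 2. The question is whether to condition on qualification attained during the programme.
Qualification attained during the programme is recorded after the programme and is itself shifted by it — it sits on the causal path from programme to outcome. Conditioning on a mediator would strip out part of the effect we want; the pooled comparison gives the total causal effect.
The causal difference is the pooled difference: 0.362 − 0.478 = -0.116.

-0.12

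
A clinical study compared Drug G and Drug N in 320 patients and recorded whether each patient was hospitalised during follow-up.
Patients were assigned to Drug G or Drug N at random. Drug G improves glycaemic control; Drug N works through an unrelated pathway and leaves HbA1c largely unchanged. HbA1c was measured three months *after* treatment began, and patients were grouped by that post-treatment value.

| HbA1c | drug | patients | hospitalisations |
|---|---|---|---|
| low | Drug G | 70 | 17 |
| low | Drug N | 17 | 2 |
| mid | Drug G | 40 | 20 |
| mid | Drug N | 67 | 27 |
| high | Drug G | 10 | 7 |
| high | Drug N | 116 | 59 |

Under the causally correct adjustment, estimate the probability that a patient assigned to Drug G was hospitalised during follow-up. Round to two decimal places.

0.37

HbA1c here is a post-treatment variable shaped by the drug; conditioning on it would introduce bias rather than remove it. The overall comparison is the causal one.
So P(outcome | do(Drug G)) is just the pooled rate for Drug G: 44/120 = 0.367.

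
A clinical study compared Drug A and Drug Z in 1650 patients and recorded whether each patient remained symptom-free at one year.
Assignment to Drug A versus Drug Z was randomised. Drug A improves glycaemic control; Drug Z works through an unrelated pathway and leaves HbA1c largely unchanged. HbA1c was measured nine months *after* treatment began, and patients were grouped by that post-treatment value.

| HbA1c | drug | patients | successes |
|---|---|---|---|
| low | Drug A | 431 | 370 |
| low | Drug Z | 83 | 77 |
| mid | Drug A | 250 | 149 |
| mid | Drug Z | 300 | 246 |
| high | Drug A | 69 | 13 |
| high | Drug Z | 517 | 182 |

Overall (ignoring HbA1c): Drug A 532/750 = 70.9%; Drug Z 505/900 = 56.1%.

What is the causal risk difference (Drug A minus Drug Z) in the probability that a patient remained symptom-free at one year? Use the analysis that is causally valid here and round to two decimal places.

+0.15

HbA1c lies on the pathway drug → HbA1c → outcome, so adjusting for it blocks the indirect effect. For the total causal effect of drug, use the unadjusted pooled rates.
The causal difference is the pooled difference: 0.709 − 0.561 = +0.148.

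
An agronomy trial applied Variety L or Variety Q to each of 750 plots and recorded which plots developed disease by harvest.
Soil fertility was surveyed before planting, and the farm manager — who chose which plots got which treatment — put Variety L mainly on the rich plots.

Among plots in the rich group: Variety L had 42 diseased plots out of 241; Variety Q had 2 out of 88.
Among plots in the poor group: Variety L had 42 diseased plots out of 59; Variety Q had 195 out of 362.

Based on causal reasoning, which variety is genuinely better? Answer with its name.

Variety Q

The soil fertility-specific comparison favours Variety Q throughout, but the pooled figures favour Variety L. The question is whether to condition on soil fertility.
Here soil fertility is a common cause — it drives both which variety a case falls under and the outcome. The crude comparison mixes populations; the stratum-specific rates are the causally relevant ones.
Within each level — rich: 17.4% vs 2.3%; poor: 71.2% vs 53.9% — Variety Q is lower every time.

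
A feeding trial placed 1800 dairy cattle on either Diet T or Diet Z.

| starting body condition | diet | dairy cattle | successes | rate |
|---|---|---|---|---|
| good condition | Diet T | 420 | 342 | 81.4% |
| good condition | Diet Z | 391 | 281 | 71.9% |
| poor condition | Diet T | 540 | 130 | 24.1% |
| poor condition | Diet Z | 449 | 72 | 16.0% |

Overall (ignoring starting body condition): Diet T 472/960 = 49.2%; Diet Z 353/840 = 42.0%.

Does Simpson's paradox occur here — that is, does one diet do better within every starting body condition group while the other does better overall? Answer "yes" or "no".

no

Within each starting body condition level (good condition 81.4% vs 71.9%; poor condition 24.1% vs 16.0%), Diet T has the higher rate every time. Pooled: 49.2% vs 42.0% — Diet T has the higher rate overall. They agree.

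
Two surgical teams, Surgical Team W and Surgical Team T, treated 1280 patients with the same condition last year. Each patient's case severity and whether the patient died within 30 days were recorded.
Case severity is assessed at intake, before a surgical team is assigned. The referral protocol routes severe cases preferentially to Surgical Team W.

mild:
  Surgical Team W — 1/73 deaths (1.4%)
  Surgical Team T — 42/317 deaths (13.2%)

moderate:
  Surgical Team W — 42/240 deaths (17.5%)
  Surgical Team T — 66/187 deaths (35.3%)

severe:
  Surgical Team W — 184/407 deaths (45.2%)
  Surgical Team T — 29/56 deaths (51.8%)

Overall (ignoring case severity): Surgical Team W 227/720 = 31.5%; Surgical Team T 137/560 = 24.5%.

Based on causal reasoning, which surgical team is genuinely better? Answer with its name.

Surgical Team W

Since case severity is a pre-existing factor (not a product of the surgical team) and it affects the outcome on its own, it is a confounder. The stratified rates, not the pooled rate, identify the causal effect.
Within each level — mild: 1.4% vs 13.2%; moderate: 17.5% vs 35.3%; severe: 45.2% vs 51.8% — Surgical Team W is lower every time.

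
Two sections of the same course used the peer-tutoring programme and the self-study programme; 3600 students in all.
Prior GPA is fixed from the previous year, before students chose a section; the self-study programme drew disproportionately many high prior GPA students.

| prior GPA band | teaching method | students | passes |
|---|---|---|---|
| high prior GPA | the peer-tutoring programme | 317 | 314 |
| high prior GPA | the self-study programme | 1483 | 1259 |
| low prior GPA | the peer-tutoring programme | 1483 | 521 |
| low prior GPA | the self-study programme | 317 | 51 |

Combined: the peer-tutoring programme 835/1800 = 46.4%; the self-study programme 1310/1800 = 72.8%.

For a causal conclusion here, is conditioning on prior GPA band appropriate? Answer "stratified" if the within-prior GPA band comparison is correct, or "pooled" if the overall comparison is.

stratified

The stratified and pooled comparisons disagree (the peer-tutoring programme wins within each prior GPA band; the self-study programme wins overall), so the answer turns on the causal role of prior GPA band.
Since prior GPA band is a pre-existing factor (not a product of the teaching method) and it affects the outcome on its own, it is a confounder. The stratified rates, not the pooled rate, identify the causal effect.
Within each level — high prior GPA: 99.1% vs 84.9%; low prior GPA: 35.1% vs 16.1% — the peer-tutoring programme is higher every time.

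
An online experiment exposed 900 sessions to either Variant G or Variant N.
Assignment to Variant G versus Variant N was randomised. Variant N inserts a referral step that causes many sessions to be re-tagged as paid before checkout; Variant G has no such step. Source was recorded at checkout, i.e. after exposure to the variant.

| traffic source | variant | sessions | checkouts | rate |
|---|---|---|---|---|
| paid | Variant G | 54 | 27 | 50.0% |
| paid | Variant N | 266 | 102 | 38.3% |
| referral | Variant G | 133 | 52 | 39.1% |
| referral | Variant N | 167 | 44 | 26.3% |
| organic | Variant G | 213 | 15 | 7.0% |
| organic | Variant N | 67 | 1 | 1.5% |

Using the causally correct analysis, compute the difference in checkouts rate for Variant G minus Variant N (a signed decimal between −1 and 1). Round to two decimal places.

-0.06

Traffic source here is a post-treatment variable shaped by the variant; conditioning on it would introduce bias rather than remove it. The overall comparison is the causal one.
The causal difference is the pooled difference: 0.235 − 0.294 = -0.059.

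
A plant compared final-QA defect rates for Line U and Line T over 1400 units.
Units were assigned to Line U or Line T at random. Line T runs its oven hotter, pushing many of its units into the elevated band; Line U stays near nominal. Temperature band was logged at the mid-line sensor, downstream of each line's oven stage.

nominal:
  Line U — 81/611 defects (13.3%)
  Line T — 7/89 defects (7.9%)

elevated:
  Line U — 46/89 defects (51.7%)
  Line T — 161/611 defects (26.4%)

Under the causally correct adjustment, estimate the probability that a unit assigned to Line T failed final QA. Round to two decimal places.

Stratifying would compare lines among units the lines themselves sorted into in-process temperature band groups — a form of selection on an intermediate. The unconditioned pooled rates give the total causal effect.
So P(outcome | do(Line T)) is just the pooled rate for Line T: 168/700 = 0.240.

0.24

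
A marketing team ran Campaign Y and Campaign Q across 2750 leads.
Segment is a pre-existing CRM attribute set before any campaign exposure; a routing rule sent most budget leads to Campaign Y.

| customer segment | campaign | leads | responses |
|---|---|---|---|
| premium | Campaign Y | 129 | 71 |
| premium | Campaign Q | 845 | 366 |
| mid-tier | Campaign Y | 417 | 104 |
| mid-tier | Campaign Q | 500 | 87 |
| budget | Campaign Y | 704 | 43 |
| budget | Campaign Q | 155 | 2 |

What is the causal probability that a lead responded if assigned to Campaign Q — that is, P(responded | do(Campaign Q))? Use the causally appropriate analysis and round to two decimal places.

The customer segment-specific comparison favours Campaign Y throughout, but the pooled figures favour Campaign Q. The question is whether to condition on customer segment.
Customer segment is set before the campaign has any effect — it is not caused by the campaign — and it independently drives the outcome. That makes it a confounder, so the causal comparison is within customer segment levels.
Standardising Campaign Q to the population customer segment mix: 0.354·366/845 + 0.333·87/500 + 0.312·2/155 = 0.215.

0.22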